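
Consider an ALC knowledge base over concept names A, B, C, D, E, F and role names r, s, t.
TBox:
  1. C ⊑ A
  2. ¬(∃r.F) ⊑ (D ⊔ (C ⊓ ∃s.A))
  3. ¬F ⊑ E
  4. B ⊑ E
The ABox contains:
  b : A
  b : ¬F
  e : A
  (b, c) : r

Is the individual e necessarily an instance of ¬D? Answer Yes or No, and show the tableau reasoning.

1. e : ¬D?  L(e) = {A} ∪ {D}
   open: L(e) ⊇ {A, D, F, ¬B, ∃r.F} (+ ∃-successors) — e ∉ ¬D possible
2. Hence e : ¬D: not entailed.

No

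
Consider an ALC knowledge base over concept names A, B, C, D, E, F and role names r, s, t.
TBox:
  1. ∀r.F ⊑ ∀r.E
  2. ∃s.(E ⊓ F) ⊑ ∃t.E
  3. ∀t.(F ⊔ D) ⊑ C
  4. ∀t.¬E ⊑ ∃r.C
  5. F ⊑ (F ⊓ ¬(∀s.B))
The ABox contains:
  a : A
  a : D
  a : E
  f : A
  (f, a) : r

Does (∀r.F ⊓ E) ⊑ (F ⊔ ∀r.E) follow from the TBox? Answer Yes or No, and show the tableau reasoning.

1. (∀r.F ⊓ E) ⊑ (F ⊔ ∀r.E)  ⇔  ((∀r.F ⊓ E) ⊓ (¬F ⊓ ∃r.¬E)) unsat w.r.t. T
   all branches close; clash {E, ¬E} at an ∃-successor
2. Hence (∀r.F ⊓ E) ⊑ (F ⊔ ∀r.E): entailed.

Yes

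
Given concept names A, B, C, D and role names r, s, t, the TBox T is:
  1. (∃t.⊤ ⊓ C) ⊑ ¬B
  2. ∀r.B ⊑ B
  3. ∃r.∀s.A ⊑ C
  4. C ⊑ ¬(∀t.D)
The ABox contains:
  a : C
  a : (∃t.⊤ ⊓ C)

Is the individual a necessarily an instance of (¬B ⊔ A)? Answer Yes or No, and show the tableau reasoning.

Yes

1. a : (¬B ⊔ A)?  L(a) = {C, (∃t.⊤ ⊓ C)} ∪ {(B ⊓ ¬A)}
   clash {B, ¬B} at a — a ∈ (¬B ⊔ A)
2. Hence a : (¬B ⊔ A): entailed.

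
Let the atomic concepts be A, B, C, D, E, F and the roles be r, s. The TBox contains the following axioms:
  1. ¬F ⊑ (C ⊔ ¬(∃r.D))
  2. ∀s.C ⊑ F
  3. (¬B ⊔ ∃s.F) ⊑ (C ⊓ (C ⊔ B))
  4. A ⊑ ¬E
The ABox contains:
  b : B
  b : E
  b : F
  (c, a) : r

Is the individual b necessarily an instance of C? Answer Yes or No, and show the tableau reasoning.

No

1. b : C?  L(b) = {B, E, F} ∪ {¬C}
   open: L(b) ⊇ {B, E, F, ¬A, ¬C, …} — b ∉ C possible
2. Hence b : C: not entailed.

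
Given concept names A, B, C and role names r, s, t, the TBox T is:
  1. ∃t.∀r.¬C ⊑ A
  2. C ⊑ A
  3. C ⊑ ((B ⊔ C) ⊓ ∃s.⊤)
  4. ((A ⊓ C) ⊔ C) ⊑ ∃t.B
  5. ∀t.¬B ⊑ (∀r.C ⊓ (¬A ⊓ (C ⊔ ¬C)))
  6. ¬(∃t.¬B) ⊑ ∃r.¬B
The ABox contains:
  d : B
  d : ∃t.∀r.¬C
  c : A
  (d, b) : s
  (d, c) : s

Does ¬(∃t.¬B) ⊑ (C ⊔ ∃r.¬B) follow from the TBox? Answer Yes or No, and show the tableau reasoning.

1. ¬(∃t.¬B) ⊑ (C ⊔ ∃r.¬B)  ⇔  (∀t.B ⊓ (¬C ⊓ ∀r.B)) unsat w.r.t. T
   all branches close; clash {B, ¬B} at an ∃-successor
2. Hence ¬(∃t.¬B) ⊑ (C ⊔ ∃r.¬B): entailed.

Yes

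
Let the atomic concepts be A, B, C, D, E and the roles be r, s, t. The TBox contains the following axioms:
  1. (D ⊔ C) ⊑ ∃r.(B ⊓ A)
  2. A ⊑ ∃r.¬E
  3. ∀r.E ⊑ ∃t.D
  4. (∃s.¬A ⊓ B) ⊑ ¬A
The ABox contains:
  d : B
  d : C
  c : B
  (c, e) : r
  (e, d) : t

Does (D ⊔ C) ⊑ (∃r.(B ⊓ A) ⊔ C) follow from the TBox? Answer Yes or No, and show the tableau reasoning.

1. (D ⊔ C) ⊑ (∃r.(B ⊓ A) ⊔ C)  ⇔  ((D ⊔ C) ⊓ (∀r.(¬B ⊔ ¬A) ⊓ ¬C)) unsat w.r.t. T
   all branches close; clash {C, ¬C} at x₀
2. Hence (D ⊔ C) ⊑ (∃r.(B ⊓ A) ⊔ C): entailed.

Yes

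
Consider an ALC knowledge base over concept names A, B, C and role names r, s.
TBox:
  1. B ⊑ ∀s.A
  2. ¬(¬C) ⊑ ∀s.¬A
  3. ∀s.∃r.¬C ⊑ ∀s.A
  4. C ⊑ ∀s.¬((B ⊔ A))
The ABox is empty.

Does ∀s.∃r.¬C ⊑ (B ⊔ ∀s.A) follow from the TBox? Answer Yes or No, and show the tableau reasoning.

1. ∀s.∃r.¬C ⊑ (B ⊔ ∀s.A)  ⇔  (∀s.∃r.¬C ⊓ (¬B ⊓ ∃s.¬A)) unsat w.r.t. T
   all branches close; clash {A, ¬A} at an ∃-successor
2. Hence ∀s.∃r.¬C ⊑ (B ⊔ ∀s.A): entailed.

Yes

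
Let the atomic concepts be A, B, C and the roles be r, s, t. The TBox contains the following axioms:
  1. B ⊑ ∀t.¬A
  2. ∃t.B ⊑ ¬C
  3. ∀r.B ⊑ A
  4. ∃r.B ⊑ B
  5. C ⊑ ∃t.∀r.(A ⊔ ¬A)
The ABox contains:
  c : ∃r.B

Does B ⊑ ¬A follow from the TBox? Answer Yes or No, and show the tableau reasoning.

1. B ⊑ ¬A  ⇔  (B ⊓ A) unsat w.r.t. T
   apply at x₀: B⊑∀t.¬A
   open: L(x₀) ⊇ {A, B, ¬C, ∀t.¬A, ∀t.¬B}
2. Hence B ⊑ ¬A: not entailed.

No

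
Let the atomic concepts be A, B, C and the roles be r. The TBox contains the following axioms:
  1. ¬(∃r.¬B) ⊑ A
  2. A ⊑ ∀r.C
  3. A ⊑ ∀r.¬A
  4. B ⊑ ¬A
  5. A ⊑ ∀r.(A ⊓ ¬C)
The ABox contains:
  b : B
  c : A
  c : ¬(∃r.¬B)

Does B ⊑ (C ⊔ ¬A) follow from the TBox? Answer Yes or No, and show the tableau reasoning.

Yes

1. B ⊑ (C ⊔ ¬A)  ⇔  (B ⊓ (¬C ⊓ A)) unsat w.r.t. T
   all branches close; clash {A, ¬A} at x₀
2. Hence B ⊑ (C ⊔ ¬A): entailed.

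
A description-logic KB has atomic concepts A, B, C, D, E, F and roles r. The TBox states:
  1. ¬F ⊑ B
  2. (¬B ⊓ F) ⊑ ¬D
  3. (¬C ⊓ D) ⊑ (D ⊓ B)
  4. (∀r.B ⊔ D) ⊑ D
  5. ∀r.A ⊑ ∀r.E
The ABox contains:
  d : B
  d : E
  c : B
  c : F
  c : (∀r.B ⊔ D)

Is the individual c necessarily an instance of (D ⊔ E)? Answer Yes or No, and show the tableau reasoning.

1. c : (D ⊔ E)?  L(c) = {B, F, (∀r.B ⊔ D)} ∪ {(¬D ⊓ ¬E)}
   clash {D, ¬D} at c — c ∈ (D ⊔ E)
2. Hence c : (D ⊔ E): entailed.

Yes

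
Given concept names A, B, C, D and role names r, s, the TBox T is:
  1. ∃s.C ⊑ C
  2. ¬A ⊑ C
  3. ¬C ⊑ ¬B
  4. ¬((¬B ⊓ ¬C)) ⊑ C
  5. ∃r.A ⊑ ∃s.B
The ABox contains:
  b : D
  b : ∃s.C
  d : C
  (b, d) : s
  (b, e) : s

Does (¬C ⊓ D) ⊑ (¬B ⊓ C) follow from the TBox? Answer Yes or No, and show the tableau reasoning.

No

1. (¬C ⊓ D) ⊑ (¬B ⊓ C)  ⇔  ((¬C ⊓ D) ⊓ (B ⊔ ¬C)) unsat w.r.t. T
   apply at x₀: ¬C⊑¬B
   open: L(x₀) ⊇ {A, D, ¬B, ¬C, ∀r.¬A, …}
2. Hence (¬C ⊓ D) ⊑ (¬B ⊓ C): not entailed.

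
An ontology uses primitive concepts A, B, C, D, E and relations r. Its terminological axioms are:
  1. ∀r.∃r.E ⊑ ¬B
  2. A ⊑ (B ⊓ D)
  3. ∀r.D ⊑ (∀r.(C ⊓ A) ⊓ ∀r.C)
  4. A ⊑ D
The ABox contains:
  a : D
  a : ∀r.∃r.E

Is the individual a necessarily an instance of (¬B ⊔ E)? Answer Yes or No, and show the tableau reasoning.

Yes

1. a : (¬B ⊔ E)?  L(a) = {D, ∀r.∃r.E} ∪ {(B ⊓ ¬E)}
   clash {B, ¬B} at a — a ∈ (¬B ⊔ E)
2. Hence a : (¬B ⊔ E): entailed.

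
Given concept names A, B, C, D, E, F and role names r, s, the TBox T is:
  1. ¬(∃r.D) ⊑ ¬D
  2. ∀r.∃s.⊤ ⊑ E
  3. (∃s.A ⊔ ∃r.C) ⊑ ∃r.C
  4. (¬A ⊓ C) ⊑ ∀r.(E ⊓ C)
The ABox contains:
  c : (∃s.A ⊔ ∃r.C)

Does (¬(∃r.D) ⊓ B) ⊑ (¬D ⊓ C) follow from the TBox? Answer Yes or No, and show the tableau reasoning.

1. (¬(∃r.D) ⊓ B) ⊑ (¬D ⊓ C)  ⇔  ((∀r.¬D ⊓ B) ⊓ (D ⊔ ¬C)) unsat w.r.t. T
   apply at x₀: ¬(∃r.D)⊑¬D
   open: L(x₀) ⊇ {B, ¬C, ¬D, ∀r.¬C, ∀r.¬D, …} (+ ∃-successors)
2. Hence (¬(∃r.D) ⊓ B) ⊑ (¬D ⊓ C): not entailed.

No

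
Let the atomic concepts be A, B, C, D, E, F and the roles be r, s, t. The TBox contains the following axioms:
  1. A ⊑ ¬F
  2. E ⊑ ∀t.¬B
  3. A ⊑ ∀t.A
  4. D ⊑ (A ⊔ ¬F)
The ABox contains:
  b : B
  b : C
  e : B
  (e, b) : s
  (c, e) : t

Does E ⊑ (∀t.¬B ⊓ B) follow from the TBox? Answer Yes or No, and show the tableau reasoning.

No

1. E ⊑ (∀t.¬B ⊓ B)  ⇔  (E ⊓ (∃t.B ⊔ ¬B)) unsat w.r.t. T
   apply at x₀: E⊑∀t.¬B
   open: L(x₀) ⊇ {E, ¬A, ¬B, ¬D, ∀t.¬B}
2. Hence E ⊑ (∀t.¬B ⊓ B): not entailed.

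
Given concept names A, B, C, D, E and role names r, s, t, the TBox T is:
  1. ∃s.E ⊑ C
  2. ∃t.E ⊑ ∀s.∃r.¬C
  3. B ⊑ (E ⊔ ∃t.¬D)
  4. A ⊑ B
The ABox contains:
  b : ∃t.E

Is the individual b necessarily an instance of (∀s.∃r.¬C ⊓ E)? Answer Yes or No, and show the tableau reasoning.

No

1. b : (∀s.∃r.¬C ⊓ E)?  L(b) = {∃t.E} ∪ {(∃s.∀r.C ⊔ ¬E)}
   apply at b: ∃t.E⊑∀s.∃r.¬C
   open: L(b) ⊇ {¬A, ¬B, ¬E, ∀s.¬E, ∀s.∃r.¬C, …} (+ ∃-successors) — b ∉ (∀s.∃r.¬C ⊓ E) possible
2. Hence b : (∀s.∃r.¬C ⊓ E): not entailed.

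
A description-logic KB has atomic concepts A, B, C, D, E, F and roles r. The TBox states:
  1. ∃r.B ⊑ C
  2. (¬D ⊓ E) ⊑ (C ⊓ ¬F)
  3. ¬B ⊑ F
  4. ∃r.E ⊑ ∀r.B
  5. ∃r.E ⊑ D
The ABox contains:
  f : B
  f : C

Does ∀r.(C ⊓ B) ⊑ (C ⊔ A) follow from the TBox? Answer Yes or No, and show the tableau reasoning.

No

1. ∀r.(C ⊓ B) ⊑ (C ⊔ A)  ⇔  (∀r.(C ⊓ B) ⊓ (¬C ⊓ ¬A)) unsat w.r.t. T
   open: L(x₀) ⊇ {B, D, ¬A, ¬C, ∀r.(C ⊓ B), …}
2. Hence ∀r.(C ⊓ B) ⊑ (C ⊔ A): not entailed.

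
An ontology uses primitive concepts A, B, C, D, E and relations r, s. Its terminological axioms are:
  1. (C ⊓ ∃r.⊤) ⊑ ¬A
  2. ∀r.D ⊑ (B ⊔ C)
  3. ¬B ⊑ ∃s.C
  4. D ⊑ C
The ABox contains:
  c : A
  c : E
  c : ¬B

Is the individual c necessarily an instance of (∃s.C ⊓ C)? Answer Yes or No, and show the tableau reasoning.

No

1. c : (∃s.C ⊓ C)?  L(c) = {A, E, ¬B} ∪ {(∀s.¬C ⊔ ¬C)}
   apply at c: ¬B⊑∃s.C
   open: L(c) ⊇ {A, E, ¬B, ¬C, ¬D, …} (+ ∃-successors) — c ∉ (∃s.C ⊓ C) possible
2. Hence c : (∃s.C ⊓ C): not entailed.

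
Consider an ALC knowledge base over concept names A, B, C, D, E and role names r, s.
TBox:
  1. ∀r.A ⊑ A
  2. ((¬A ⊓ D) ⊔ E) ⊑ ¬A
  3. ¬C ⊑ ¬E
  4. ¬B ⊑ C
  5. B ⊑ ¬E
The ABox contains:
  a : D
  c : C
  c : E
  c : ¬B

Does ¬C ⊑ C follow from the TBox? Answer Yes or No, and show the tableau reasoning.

No

1. ¬C ⊑ C  ⇔  (¬C ⊓ ¬C) unsat w.r.t. T
   apply at x₀: ¬C⊑¬E
   open: L(x₀) ⊇ {A, B, ¬C, ¬E, ∃r.¬A} (+ ∃-successors)
2. Hence ¬C ⊑ C: not entailed.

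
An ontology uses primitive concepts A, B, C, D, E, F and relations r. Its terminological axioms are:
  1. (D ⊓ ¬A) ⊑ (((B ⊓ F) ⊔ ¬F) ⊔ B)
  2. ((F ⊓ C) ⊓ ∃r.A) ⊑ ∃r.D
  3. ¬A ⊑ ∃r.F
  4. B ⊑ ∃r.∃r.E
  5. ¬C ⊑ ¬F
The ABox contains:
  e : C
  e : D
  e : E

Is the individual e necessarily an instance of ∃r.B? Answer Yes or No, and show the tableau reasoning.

No

1. e : ∃r.B?  L(e) = {C, D, E} ∪ {∀r.¬B}
   open: L(e) ⊇ {A, C, D, E, ¬B, …} — e ∉ ∃r.B possible
2. Hence e : ∃r.B: not entailed.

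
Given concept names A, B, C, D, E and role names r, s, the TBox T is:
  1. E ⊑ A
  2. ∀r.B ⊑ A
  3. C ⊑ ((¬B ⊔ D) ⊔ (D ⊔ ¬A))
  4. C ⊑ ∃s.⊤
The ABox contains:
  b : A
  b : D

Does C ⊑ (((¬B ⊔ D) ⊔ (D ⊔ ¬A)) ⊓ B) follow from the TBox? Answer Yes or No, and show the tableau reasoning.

No

1. C ⊑ (((¬B ⊔ D) ⊔ (D ⊔ ¬A)) ⊓ B)  ⇔  (C ⊓ (((B ⊓ ¬D) ⊓ (¬D ⊓ A)) ⊔ ¬B)) unsat w.r.t. T
   apply at x₀: C⊑((¬B ⊔ D) ⊔ (D ⊔ ¬A)); C⊑∃s.⊤
   open: L(x₀) ⊇ {C, ¬B, ¬E, ∃r.¬B, ∃s.⊤} (+ ∃-successors)
2. Hence C ⊑ (((¬B ⊔ D) ⊔ (D ⊔ ¬A)) ⊓ B): not entailed.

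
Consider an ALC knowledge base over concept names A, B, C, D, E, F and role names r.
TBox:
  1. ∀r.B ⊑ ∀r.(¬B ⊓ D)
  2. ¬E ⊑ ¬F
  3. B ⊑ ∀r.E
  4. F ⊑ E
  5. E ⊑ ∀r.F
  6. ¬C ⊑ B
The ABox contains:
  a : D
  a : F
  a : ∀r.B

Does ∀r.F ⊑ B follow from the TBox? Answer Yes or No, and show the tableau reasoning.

No

1. ∀r.F ⊑ B  ⇔  (∀r.F ⊓ ¬B) unsat w.r.t. T
   open: L(x₀) ⊇ {C, E, ¬B, ∀r.F, ∃r.¬B} (+ ∃-successors)
2. Hence ∀r.F ⊑ B: not entailed.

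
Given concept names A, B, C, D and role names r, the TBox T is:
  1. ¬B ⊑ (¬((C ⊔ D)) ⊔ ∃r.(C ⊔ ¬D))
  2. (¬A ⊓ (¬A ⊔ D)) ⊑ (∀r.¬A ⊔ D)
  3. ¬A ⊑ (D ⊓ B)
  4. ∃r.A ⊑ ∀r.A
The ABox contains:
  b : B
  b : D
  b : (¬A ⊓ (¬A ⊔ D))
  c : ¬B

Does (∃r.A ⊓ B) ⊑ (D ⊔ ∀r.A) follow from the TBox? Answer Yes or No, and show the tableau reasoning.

Yes

1. (∃r.A ⊓ B) ⊑ (D ⊔ ∀r.A)  ⇔  ((∃r.A ⊓ B) ⊓ (¬D ⊓ ∃r.¬A)) unsat w.r.t. T
   all branches close; clash {D, ¬D} at x₀
2. Hence (∃r.A ⊓ B) ⊑ (D ⊔ ∀r.A): entailed.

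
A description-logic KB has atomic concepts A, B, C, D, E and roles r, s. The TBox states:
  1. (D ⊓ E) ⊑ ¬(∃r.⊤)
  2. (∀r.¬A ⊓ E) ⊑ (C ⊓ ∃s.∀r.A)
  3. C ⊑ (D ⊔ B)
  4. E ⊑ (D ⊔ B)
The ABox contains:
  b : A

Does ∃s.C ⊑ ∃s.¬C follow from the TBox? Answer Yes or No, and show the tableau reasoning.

No

1. ∃s.C ⊑ ∃s.¬C  ⇔  (∃s.C ⊓ ∀s.C) unsat w.r.t. T
   open: L(x₀) ⊇ {¬C, ¬E, ∀s.C, ∃s.C} (+ ∃-successors)
2. Hence ∃s.C ⊑ ∃s.¬C: not entailed.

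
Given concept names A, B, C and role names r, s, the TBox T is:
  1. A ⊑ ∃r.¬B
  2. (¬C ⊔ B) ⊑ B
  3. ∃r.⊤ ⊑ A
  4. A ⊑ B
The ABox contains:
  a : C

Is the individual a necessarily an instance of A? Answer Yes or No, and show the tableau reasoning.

1. a : A?  L(a) = {C} ∪ {¬A}
   open: L(a) ⊇ {C, ¬A, ¬B, ∀r.⊥} — a ∉ A possible
2. Hence a : A: not entailed.

No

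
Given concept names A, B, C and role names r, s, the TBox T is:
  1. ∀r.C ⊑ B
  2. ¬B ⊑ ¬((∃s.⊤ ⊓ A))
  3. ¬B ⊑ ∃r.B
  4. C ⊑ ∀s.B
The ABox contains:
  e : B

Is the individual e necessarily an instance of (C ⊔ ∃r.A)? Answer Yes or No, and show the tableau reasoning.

1. e : (C ⊔ ∃r.A)?  L(e) = {B} ∪ {(¬C ⊓ ∀r.¬A)}
   open: L(e) ⊇ {B, ¬C, ∀r.¬A} — e ∉ (C ⊔ ∃r.A) possible
2. Hence e : (C ⊔ ∃r.A): not entailed.

No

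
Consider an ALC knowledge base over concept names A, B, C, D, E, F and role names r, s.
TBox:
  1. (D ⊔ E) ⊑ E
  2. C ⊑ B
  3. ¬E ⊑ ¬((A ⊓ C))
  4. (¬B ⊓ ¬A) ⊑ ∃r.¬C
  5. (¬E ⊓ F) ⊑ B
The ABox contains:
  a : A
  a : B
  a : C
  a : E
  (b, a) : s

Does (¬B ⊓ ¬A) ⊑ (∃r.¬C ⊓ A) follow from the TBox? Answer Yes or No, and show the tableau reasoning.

1. (¬B ⊓ ¬A) ⊑ (∃r.¬C ⊓ A)  ⇔  ((¬B ⊓ ¬A) ⊓ (∀r.C ⊔ ¬A)) unsat w.r.t. T
   apply at x₀: (¬B ⊓ ¬A)⊑∃r.¬C
   open: L(x₀) ⊇ {E, ¬A, ¬B, ¬C, ∃r.¬C} (+ ∃-successors)
2. Hence (¬B ⊓ ¬A) ⊑ (∃r.¬C ⊓ A): not entailed.

No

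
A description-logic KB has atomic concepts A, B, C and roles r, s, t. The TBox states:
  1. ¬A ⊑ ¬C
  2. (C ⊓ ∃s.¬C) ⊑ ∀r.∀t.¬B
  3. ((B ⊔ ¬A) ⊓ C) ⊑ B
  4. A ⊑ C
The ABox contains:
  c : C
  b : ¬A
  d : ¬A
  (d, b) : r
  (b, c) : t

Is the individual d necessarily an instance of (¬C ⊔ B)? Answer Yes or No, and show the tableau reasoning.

1. d : (¬C ⊔ B)?  L(d) = {¬A} ∪ {(C ⊓ ¬B)}
   clash {C, ¬C} at d — d ∈ (¬C ⊔ B)
2. Hence d : (¬C ⊔ B): entailed.

Yes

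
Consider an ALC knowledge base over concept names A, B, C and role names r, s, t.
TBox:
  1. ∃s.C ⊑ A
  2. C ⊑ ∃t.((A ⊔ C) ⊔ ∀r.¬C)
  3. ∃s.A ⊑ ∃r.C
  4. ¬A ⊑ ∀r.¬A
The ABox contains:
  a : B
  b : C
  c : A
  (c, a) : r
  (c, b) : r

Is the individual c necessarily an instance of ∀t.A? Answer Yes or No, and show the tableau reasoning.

No

1. c : ∀t.A?  L(c) = {A} ∪ {∃t.¬A}
   open: L(c) ⊇ {A, ¬C, ∀s.¬A, ∃t.¬A} (+ ∃-successors) — c ∉ ∀t.A possible
2. Hence c : ∀t.A: not entailed.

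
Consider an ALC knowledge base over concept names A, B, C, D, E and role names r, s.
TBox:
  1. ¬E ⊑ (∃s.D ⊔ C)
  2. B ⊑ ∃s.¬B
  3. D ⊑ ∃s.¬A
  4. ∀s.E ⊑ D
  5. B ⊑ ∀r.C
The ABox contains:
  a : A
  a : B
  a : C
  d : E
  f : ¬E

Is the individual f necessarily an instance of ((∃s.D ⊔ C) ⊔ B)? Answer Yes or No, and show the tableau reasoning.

Yes

1. f : ((∃s.D ⊔ C) ⊔ B)?  L(f) = {¬E} ∪ {((∀s.¬D ⊓ ¬C) ⊓ ¬B)}
   clash {C, ¬C} at f — f ∈ ((∃s.D ⊔ C) ⊔ B)
2. Hence f : ((∃s.D ⊔ C) ⊔ B): entailed.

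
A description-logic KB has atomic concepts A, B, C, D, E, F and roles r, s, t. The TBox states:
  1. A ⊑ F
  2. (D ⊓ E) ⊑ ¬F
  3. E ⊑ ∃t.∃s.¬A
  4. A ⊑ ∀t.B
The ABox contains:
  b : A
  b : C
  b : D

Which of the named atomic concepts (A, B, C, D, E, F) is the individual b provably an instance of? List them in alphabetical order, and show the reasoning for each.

1. b : A?  L(b) = {A, C, D} ∪ {¬A}
   clash {A, ¬A} at b — b ∈ A
2. b : B?  L(b) = {A, C, D} ∪ {¬B}
   apply at b: A⊑F; A⊑∀t.B
   open: L(b) ⊇ {A, C, D, F, ¬B, …} — b ∉ B possible
3. b : C?  L(b) = {A, C, D} ∪ {¬C}
   clash {C, ¬C} at b — b ∈ C
4. b : D?  L(b) = {A, C, D} ∪ {¬D}
   clash {D, ¬D} at b — b ∈ D
5. b : E?  L(b) = {A, C, D} ∪ {¬E}
   apply at b: A⊑F; A⊑∀t.B
   open: L(b) ⊇ {A, C, D, F, ¬E, …} — b ∉ E possible
6. b : F?  L(b) = {A, C, D} ∪ {¬F}
   clash {F, ¬F} at b — b ∈ F
7. Entailed for b: {A, C, D, F}

{A, C, D, F}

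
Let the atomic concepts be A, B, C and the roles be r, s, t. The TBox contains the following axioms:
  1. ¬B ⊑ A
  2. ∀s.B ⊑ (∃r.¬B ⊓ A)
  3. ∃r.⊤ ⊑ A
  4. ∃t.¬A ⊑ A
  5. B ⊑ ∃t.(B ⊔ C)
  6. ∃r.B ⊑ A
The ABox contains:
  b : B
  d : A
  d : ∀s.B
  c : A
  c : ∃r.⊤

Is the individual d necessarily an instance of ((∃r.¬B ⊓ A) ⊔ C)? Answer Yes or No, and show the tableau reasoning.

Yes

1. d : ((∃r.¬B ⊓ A) ⊔ C)?  L(d) = {A, ∀s.B} ∪ {((∀r.B ⊔ ¬A) ⊓ ¬C)}
   clash {A, ¬A} at d — d ∈ ((∃r.¬B ⊓ A) ⊔ C)
2. Hence d : ((∃r.¬B ⊓ A) ⊔ C): entailed.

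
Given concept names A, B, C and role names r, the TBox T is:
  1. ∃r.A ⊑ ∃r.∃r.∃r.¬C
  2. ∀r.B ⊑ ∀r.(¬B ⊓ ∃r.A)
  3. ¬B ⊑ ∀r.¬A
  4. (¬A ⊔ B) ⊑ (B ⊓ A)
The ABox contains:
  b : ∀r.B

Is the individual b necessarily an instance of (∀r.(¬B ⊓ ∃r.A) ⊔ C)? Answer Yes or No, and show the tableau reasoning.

1. b : (∀r.(¬B ⊓ ∃r.A) ⊔ C)?  L(b) = {∀r.B} ∪ {(∃r.(B ⊔ ∀r.¬A) ⊓ ¬C)}
   clash {B, ¬B} at an ∃-successor — b ∈ (∀r.(¬B ⊓ ∃r.A) ⊔ C)
2. Hence b : (∀r.(¬B ⊓ ∃r.A) ⊔ C): entailed.

Yes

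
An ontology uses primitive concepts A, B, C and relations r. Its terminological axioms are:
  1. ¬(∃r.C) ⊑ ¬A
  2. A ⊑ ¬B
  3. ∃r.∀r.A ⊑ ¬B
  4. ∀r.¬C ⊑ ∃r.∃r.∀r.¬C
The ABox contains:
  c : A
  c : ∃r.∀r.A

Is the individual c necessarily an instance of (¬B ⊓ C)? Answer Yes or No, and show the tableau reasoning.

No

1. c : (¬B ⊓ C)?  L(c) = {A, ∃r.∀r.A} ∪ {(B ⊔ ¬C)}
   apply at c: A⊑¬B; ∃r.∀r.A⊑¬B
   open: L(c) ⊇ {A, ¬B, ¬C, ∃r.C, ∃r.∀r.A} (+ ∃-successors) — c ∉ (¬B ⊓ C) possible
2. Hence c : (¬B ⊓ C): not entailed.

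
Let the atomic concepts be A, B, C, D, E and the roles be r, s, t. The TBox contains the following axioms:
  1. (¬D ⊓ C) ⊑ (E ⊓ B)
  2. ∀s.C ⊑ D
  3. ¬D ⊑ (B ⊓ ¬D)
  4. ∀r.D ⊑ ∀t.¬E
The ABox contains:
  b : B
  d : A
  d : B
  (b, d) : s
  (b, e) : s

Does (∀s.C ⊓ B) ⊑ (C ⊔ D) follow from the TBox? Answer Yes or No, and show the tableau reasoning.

1. (∀s.C ⊓ B) ⊑ (C ⊔ D)  ⇔  ((∀s.C ⊓ B) ⊓ (¬C ⊓ ¬D)) unsat w.r.t. T
   all branches close; clash {D, ¬D} at x₀
2. Hence (∀s.C ⊓ B) ⊑ (C ⊔ D): entailed.

Yes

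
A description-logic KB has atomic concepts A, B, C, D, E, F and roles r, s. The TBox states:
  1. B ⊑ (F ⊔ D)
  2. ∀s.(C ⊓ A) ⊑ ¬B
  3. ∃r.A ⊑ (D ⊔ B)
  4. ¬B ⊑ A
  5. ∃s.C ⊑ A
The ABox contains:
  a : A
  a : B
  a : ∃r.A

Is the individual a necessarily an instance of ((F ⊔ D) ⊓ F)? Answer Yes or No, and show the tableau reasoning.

No

1. a : ((F ⊔ D) ⊓ F)?  L(a) = {A, B, ∃r.A} ∪ {((¬F ⊓ ¬D) ⊔ ¬F)}
   apply at a: B⊑(F ⊔ D); ∃r.A⊑(D ⊔ B)
   open: L(a) ⊇ {A, B, D, ¬F, ∃r.A, …} (+ ∃-successors) — a ∉ ((F ⊔ D) ⊓ F) possible
2. Hence a : ((F ⊔ D) ⊓ F): not entailed.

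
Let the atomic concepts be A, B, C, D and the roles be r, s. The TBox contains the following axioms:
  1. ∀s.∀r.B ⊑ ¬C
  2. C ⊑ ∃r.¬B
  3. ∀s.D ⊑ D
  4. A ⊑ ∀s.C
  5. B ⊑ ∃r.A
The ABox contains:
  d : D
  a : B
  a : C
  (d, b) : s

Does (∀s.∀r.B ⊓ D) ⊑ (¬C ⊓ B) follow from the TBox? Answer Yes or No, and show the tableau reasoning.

No

1. (∀s.∀r.B ⊓ D) ⊑ (¬C ⊓ B)  ⇔  ((∀s.∀r.B ⊓ D) ⊓ (C ⊔ ¬B)) unsat w.r.t. T
   apply at x₀: ∀s.∀r.B⊑¬C
   open: L(x₀) ⊇ {D, ¬A, ¬B, ¬C, ∀s.∀r.B}
2. Hence (∀s.∀r.B ⊓ D) ⊑ (¬C ⊓ B): not entailed.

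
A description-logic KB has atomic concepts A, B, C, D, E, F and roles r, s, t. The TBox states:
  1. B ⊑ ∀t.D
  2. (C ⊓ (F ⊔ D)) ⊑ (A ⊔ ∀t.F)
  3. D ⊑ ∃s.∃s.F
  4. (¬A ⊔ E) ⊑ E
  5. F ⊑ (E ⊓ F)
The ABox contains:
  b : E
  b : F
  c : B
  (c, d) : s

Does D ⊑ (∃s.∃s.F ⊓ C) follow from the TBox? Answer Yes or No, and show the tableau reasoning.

No

1. D ⊑ (∃s.∃s.F ⊓ C)  ⇔  (D ⊓ (∀s.∀s.¬F ⊔ ¬C)) unsat w.r.t. T
   apply at x₀: D⊑∃s.∃s.F
   open: L(x₀) ⊇ {A, D, ¬B, ¬C, ¬E, …} (+ ∃-successors)
2. Hence D ⊑ (∃s.∃s.F ⊓ C): not entailed.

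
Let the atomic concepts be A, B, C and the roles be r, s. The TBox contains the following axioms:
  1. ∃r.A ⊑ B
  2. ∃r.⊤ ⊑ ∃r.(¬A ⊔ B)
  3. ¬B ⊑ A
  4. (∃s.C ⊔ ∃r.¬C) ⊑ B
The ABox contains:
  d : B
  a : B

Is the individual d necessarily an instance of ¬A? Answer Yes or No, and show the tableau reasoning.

1. d : ¬A?  L(d) = {B} ∪ {A}
   open: L(d) ⊇ {A, B, ∀r.⊥} — d ∉ ¬A possible
2. Hence d : ¬A: not entailed.

No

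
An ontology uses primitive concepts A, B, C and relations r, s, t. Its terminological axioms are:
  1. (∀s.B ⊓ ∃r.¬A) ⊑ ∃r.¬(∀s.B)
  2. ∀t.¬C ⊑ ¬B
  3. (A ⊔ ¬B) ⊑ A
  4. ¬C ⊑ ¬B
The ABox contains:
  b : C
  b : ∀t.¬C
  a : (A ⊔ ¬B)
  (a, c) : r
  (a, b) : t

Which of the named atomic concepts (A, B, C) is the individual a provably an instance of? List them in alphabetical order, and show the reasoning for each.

1. a : A?  L(a) = {(A ⊔ ¬B)} ∪ {¬A}
   clash {A, ¬A} at a — a ∈ A
2. a : B?  L(a) = {(A ⊔ ¬B)} ∪ {¬B}
   apply at a: (A ⊔ ¬B)⊑A
   open: L(a) ⊇ {A, ¬B, ∃s.¬B} (+ ∃-successors) — a ∉ B possible
3. a : C?  L(a) = {(A ⊔ ¬B)} ∪ {¬C}
   apply at a: (A ⊔ ¬B)⊑A; ¬C⊑¬B
   open: L(a) ⊇ {A, ¬B, ¬C, ∃s.¬B} (+ ∃-successors) — a ∉ C possible
4. Entailed for a: {A}

{A}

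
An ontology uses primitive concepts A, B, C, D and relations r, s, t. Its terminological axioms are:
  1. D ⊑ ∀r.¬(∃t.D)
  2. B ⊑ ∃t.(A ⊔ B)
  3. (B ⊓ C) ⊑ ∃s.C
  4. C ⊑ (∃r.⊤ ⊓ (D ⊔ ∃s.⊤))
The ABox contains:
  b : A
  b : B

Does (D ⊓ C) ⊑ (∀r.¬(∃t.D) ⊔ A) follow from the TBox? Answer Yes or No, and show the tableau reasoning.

1. (D ⊓ C) ⊑ (∀r.¬(∃t.D) ⊔ A)  ⇔  ((D ⊓ C) ⊓ (∃r.∃t.D ⊓ ¬A)) unsat w.r.t. T
   all branches close; clash {D, ¬D} at an ∃-successor
2. Hence (D ⊓ C) ⊑ (∀r.¬(∃t.D) ⊔ A): entailed.

Yes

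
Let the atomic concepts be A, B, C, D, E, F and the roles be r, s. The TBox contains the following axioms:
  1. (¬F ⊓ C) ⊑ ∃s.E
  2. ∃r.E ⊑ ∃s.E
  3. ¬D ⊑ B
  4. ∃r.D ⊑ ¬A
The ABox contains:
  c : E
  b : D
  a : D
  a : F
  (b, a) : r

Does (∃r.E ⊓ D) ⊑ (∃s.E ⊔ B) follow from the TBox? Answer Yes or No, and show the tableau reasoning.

1. (∃r.E ⊓ D) ⊑ (∃s.E ⊔ B)  ⇔  ((∃r.E ⊓ D) ⊓ (∀s.¬E ⊓ ¬B)) unsat w.r.t. T
   all branches close; clash {E, ¬E} at an ∃-successor
2. Hence (∃r.E ⊓ D) ⊑ (∃s.E ⊔ B): entailed.

Yes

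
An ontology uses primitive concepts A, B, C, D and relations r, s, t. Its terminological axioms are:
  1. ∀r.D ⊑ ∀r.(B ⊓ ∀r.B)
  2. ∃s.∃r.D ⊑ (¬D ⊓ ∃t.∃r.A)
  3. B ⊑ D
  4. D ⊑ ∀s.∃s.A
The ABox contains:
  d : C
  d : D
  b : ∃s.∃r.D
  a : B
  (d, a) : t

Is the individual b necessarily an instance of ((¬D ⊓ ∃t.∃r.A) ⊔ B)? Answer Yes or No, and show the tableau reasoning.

1. b : ((¬D ⊓ ∃t.∃r.A) ⊔ B)?  L(b) = {∃s.∃r.D} ∪ {((D ⊔ ∀t.∀r.¬A) ⊓ ¬B)}
   clash {D, ¬D} at an ∃-successor — b ∈ ((¬D ⊓ ∃t.∃r.A) ⊔ B)
2. Hence b : ((¬D ⊓ ∃t.∃r.A) ⊔ B): entailed.

Yes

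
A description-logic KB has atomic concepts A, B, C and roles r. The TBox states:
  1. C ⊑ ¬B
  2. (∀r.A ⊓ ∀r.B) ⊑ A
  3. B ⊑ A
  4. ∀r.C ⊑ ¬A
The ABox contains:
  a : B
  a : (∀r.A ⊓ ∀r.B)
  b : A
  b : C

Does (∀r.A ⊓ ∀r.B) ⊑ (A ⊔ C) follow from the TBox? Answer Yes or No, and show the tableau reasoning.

1. (∀r.A ⊓ ∀r.B) ⊑ (A ⊔ C)  ⇔  ((∀r.A ⊓ ∀r.B) ⊓ (¬A ⊓ ¬C)) unsat w.r.t. T
   all branches close; clash {A, ¬A} at x₀
2. Hence (∀r.A ⊓ ∀r.B) ⊑ (A ⊔ C): entailed.

Yes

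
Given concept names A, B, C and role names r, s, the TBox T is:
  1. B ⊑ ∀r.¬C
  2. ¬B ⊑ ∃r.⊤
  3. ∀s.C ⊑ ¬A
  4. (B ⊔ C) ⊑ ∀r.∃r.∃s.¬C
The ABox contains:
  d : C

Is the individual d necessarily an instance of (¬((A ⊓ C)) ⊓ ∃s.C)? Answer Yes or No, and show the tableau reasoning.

No

1. d : (¬((A ⊓ C)) ⊓ ∃s.C)?  L(d) = {C} ∪ {((A ⊓ C) ⊔ ∀s.¬C)}
   open: L(d) ⊇ {A, B, C, ∀r.¬C, ∀r.∃r.∃s.¬C, …} (+ ∃-successors) — d ∉ (¬((A ⊓ C)) ⊓ ∃s.C) possible
2. Hence d : (¬((A ⊓ C)) ⊓ ∃s.C): not entailed.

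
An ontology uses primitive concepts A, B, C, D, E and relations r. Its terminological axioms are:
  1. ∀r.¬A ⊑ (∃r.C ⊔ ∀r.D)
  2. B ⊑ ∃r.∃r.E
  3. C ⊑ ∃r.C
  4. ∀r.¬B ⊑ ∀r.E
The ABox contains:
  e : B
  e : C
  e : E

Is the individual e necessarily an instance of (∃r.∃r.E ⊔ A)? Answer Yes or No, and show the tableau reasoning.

1. e : (∃r.∃r.E ⊔ A)?  L(e) = {B, C, E} ∪ {(∀r.∀r.¬E ⊓ ¬A)}
   clash {E, ¬E} at an ∃-successor — e ∈ (∃r.∃r.E ⊔ A)
2. Hence e : (∃r.∃r.E ⊔ A): entailed.

Yes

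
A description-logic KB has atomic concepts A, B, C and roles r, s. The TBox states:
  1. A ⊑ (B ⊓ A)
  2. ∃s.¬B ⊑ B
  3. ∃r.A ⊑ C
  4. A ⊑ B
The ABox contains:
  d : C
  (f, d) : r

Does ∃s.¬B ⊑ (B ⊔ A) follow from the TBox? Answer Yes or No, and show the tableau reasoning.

Yes

1. ∃s.¬B ⊑ (B ⊔ A)  ⇔  (∃s.¬B ⊓ (¬B ⊓ ¬A)) unsat w.r.t. T
   all branches close; clash {B, ¬B} at x₀
2. Hence ∃s.¬B ⊑ (B ⊔ A): entailed.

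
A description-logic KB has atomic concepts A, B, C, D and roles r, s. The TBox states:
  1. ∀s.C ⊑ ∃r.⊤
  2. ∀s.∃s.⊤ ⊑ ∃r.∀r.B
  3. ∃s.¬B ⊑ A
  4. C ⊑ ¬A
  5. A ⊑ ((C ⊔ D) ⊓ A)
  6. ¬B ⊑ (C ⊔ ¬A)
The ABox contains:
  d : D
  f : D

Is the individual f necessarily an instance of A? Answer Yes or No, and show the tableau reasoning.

No

1. f : A?  L(f) = {D} ∪ {¬A}
   open: L(f) ⊇ {B, D, ¬A, ∀s.B, ∃s.¬C, …} (+ ∃-successors) — f ∉ A possible
2. Hence f : A: not entailed.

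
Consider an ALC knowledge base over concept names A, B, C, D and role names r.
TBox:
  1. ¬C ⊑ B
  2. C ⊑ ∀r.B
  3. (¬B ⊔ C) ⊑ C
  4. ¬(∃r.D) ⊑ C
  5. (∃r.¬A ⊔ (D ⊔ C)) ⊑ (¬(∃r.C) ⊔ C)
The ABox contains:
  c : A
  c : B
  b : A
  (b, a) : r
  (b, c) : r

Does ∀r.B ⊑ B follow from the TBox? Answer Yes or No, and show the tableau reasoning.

No

1. ∀r.B ⊑ B  ⇔  (∀r.B ⊓ ¬B) unsat w.r.t. T
   open: L(x₀) ⊇ {C, ¬B, ∀r.B}
2. Hence ∀r.B ⊑ B: not entailed.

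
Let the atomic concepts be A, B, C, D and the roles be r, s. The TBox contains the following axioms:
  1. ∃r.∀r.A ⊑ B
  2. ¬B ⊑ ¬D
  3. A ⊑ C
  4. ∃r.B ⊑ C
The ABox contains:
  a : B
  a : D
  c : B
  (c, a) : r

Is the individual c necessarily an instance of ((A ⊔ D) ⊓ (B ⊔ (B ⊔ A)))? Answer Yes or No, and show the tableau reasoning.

1. c : ((A ⊔ D) ⊓ (B ⊔ (B ⊔ A)))?  L(c) = {B} ∪ {((¬A ⊓ ¬D) ⊔ (¬B ⊓ (¬B ⊓ ¬A)))}
   open: L(c) ⊇ {B, C, ¬A, ¬D} — c ∉ ((A ⊔ D) ⊓ (B ⊔ (B ⊔ A))) possible
2. Hence c : ((A ⊔ D) ⊓ (B ⊔ (B ⊔ A))): not entailed.

No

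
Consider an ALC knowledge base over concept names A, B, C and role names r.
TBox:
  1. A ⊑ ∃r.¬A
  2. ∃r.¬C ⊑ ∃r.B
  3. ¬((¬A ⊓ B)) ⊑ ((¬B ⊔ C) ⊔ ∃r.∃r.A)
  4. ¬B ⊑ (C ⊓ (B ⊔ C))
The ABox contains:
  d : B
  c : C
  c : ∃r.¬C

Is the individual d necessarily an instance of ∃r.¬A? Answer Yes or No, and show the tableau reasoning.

No

1. d : ∃r.¬A?  L(d) = {B} ∪ {∀r.A}
   open: L(d) ⊇ {B, ¬A, ∀r.A, ∀r.C} — d ∉ ∃r.¬A possible
2. Hence d : ∃r.¬A: not entailed.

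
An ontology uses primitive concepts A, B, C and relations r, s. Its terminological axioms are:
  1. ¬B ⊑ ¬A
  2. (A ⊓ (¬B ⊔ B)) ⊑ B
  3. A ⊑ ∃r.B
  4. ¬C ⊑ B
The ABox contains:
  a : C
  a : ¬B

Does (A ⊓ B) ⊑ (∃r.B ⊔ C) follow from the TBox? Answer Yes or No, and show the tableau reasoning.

Yes

1. (A ⊓ B) ⊑ (∃r.B ⊔ C)  ⇔  ((A ⊓ B) ⊓ (∀r.¬B ⊓ ¬C)) unsat w.r.t. T
   all branches close; clash {B, ¬B} at an ∃-successor
2. Hence (A ⊓ B) ⊑ (∃r.B ⊔ C): entailed.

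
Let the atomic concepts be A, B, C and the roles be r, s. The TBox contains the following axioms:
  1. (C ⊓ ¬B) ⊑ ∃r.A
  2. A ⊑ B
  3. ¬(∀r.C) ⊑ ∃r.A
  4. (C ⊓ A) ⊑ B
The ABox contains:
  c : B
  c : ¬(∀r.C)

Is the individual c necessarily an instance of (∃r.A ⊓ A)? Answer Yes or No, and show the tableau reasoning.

1. c : (∃r.A ⊓ A)?  L(c) = {B, ¬(∀r.C)} ∪ {(∀r.¬A ⊔ ¬A)}
   apply at c: ¬(∀r.C)⊑∃r.A
   open: L(c) ⊇ {B, ¬A, ∃r.A, ∃r.¬C} (+ ∃-successors) — c ∉ (∃r.A ⊓ A) possible
2. Hence c : (∃r.A ⊓ A): not entailed.

No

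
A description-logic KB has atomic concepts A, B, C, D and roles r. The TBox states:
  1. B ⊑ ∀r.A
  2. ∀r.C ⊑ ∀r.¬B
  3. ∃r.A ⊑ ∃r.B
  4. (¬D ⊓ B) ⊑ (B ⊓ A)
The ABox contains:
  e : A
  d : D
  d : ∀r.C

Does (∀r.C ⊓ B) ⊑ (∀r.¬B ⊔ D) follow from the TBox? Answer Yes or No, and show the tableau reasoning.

Yes

1. (∀r.C ⊓ B) ⊑ (∀r.¬B ⊔ D)  ⇔  ((∀r.C ⊓ B) ⊓ (∃r.B ⊓ ¬D)) unsat w.r.t. T
   all branches close; clash {B, ¬B} at an ∃-successor
2. Hence (∀r.C ⊓ B) ⊑ (∀r.¬B ⊔ D): entailed.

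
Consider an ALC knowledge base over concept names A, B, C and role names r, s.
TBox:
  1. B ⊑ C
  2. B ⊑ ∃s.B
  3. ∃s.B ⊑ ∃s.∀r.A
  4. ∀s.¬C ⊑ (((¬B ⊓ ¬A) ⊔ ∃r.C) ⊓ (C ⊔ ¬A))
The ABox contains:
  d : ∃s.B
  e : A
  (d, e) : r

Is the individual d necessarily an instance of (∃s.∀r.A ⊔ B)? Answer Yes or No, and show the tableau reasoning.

1. d : (∃s.∀r.A ⊔ B)?  L(d) = {∃s.B} ∪ {(∀s.∃r.¬A ⊓ ¬B)}
   clash {A, ¬A} at an ∃-successor — d ∈ (∃s.∀r.A ⊔ B)
2. Hence d : (∃s.∀r.A ⊔ B): entailed.

Yes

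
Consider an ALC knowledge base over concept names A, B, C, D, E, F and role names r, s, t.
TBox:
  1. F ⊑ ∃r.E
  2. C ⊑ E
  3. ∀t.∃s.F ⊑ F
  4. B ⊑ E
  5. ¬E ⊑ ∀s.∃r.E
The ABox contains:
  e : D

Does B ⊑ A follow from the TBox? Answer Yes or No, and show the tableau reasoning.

1. B ⊑ A  ⇔  (B ⊓ ¬A) unsat w.r.t. T
   apply at x₀: B⊑E
   open: L(x₀) ⊇ {B, E, ¬A, ¬F, ∃t.∀s.¬F} (+ ∃-successors)
2. Hence B ⊑ A: not entailed.

No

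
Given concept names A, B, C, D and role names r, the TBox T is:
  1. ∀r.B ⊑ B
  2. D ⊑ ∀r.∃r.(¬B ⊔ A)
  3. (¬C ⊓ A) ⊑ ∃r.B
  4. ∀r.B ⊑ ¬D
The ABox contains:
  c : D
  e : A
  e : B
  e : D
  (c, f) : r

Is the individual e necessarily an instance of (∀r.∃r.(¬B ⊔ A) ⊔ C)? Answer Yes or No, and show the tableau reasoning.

Yes

1. e : (∀r.∃r.(¬B ⊔ A) ⊔ C)?  L(e) = {A, B, D} ∪ {(∃r.∀r.(B ⊓ ¬A) ⊓ ¬C)}
   clash {D, ¬D} at e — e ∈ (∀r.∃r.(¬B ⊔ A) ⊔ C)
2. Hence e : (∀r.∃r.(¬B ⊔ A) ⊔ C): entailed.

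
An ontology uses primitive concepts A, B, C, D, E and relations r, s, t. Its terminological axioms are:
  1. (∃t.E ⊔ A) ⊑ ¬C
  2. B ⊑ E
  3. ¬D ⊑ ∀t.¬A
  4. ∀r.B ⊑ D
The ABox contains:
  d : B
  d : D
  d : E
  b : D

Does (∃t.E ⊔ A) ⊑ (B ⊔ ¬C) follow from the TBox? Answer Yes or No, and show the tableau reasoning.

1. (∃t.E ⊔ A) ⊑ (B ⊔ ¬C)  ⇔  ((∃t.E ⊔ A) ⊓ (¬B ⊓ C)) unsat w.r.t. T
   all branches close; clash {C, ¬C} at x₀
2. Hence (∃t.E ⊔ A) ⊑ (B ⊔ ¬C): entailed.

Yes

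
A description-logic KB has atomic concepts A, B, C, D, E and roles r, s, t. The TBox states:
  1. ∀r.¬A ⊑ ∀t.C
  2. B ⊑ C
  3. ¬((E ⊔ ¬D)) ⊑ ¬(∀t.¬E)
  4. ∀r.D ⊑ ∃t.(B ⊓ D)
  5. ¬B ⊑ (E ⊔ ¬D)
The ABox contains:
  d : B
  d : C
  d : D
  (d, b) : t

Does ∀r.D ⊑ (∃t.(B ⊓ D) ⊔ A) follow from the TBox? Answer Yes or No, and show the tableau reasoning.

Yes

1. ∀r.D ⊑ (∃t.(B ⊓ D) ⊔ A)  ⇔  (∀r.D ⊓ (∀t.(¬B ⊔ ¬D) ⊓ ¬A)) unsat w.r.t. T
   all branches close; clash {D, ¬D} at an ∃-successor
2. Hence ∀r.D ⊑ (∃t.(B ⊓ D) ⊔ A): entailed.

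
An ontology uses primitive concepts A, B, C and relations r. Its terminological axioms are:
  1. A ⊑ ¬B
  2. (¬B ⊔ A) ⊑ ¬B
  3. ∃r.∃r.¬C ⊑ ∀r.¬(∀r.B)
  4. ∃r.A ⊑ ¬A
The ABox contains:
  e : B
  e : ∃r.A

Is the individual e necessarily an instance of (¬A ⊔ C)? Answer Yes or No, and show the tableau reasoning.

Yes

1. e : (¬A ⊔ C)?  L(e) = {B, ∃r.A} ∪ {(A ⊓ ¬C)}
   clash {B, ¬B} at e — e ∈ (¬A ⊔ C)
2. Hence e : (¬A ⊔ C): entailed.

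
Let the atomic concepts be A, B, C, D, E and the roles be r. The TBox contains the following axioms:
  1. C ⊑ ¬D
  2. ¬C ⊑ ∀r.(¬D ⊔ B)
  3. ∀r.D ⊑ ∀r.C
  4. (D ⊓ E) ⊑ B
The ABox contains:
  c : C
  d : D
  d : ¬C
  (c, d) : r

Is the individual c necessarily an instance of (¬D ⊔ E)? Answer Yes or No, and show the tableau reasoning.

Yes

1. c : (¬D ⊔ E)?  L(c) = {C} ∪ {(D ⊓ ¬E)}
   clash {D, ¬D} at c — c ∈ (¬D ⊔ E)
2. Hence c : (¬D ⊔ E): entailed.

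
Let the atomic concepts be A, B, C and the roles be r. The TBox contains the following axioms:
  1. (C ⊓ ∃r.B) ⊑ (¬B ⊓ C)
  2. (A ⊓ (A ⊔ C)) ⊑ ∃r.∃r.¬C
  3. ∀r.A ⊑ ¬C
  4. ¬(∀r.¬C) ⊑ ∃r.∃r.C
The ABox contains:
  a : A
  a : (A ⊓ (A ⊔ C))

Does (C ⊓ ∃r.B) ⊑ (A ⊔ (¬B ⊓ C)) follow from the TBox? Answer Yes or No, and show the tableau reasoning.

1. (C ⊓ ∃r.B) ⊑ (A ⊔ (¬B ⊓ C))  ⇔  ((C ⊓ ∃r.B) ⊓ (¬A ⊓ (B ⊔ ¬C))) unsat w.r.t. T
   all branches close; clash {C, ¬C} at x₀
2. Hence (C ⊓ ∃r.B) ⊑ (A ⊔ (¬B ⊓ C)): entailed.

Yes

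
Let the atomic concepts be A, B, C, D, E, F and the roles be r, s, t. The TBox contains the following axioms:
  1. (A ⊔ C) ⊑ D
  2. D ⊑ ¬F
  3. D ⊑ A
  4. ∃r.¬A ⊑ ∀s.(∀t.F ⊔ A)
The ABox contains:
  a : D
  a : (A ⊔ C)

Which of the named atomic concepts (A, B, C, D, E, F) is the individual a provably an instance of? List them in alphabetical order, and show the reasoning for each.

{A, D}

1. a : A?  L(a) = {D, (A ⊔ C)} ∪ {¬A}
   clash {A, ¬A} at a — a ∈ A
2. a : B?  L(a) = {D, (A ⊔ C)} ∪ {¬B}
   apply at a: D⊑¬F; D⊑A
   open: L(a) ⊇ {A, D, ¬B, ¬F, ∀r.A} — a ∉ B possible
3. a : C?  L(a) = {D, (A ⊔ C)} ∪ {¬C}
   apply at a: D⊑¬F; D⊑A
   open: L(a) ⊇ {A, D, ¬C, ¬F, ∀r.A} — a ∉ C possible
4. a : D?  L(a) = {D, (A ⊔ C)} ∪ {¬D}
   clash {D, ¬D} at a — a ∈ D
5. a : E?  L(a) = {D, (A ⊔ C)} ∪ {¬E}
   apply at a: D⊑¬F; D⊑A
   open: L(a) ⊇ {A, D, ¬E, ¬F, ∀r.A} — a ∉ E possible
6. a : F?  L(a) = {D, (A ⊔ C)} ∪ {¬F}
   apply at a: D⊑A
   open: L(a) ⊇ {A, D, ¬F, ∀r.A} — a ∉ F possible
7. Entailed for a: {A, D}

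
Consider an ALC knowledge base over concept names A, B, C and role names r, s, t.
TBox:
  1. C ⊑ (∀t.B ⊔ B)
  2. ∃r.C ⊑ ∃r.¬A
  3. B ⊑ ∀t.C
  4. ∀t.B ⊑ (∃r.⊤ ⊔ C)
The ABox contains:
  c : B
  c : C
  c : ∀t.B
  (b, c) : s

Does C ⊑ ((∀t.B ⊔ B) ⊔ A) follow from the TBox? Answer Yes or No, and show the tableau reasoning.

Yes

1. C ⊑ ((∀t.B ⊔ B) ⊔ A)  ⇔  (C ⊓ ((∃t.¬B ⊓ ¬B) ⊓ ¬A)) unsat w.r.t. T
   all branches close; clash {B, ¬B} at x₀
2. Hence C ⊑ ((∀t.B ⊔ B) ⊔ A): entailed.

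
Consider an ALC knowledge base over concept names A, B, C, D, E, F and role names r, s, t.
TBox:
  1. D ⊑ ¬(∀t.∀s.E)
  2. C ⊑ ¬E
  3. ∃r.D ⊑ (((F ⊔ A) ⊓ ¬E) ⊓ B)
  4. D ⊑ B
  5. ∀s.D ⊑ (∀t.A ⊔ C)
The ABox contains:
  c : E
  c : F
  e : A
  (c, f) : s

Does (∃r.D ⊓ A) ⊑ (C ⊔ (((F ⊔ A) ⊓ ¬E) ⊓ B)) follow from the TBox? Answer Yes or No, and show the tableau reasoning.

1. (∃r.D ⊓ A) ⊑ (C ⊔ (((F ⊔ A) ⊓ ¬E) ⊓ B))  ⇔  ((∃r.D ⊓ A) ⊓ (¬C ⊓ (((¬F ⊓ ¬A) ⊔ E) ⊔ ¬B))) unsat w.r.t. T
   all branches close; clash {C, ¬C} at x₀
2. Hence (∃r.D ⊓ A) ⊑ (C ⊔ (((F ⊔ A) ⊓ ¬E) ⊓ B)): entailed.

Yes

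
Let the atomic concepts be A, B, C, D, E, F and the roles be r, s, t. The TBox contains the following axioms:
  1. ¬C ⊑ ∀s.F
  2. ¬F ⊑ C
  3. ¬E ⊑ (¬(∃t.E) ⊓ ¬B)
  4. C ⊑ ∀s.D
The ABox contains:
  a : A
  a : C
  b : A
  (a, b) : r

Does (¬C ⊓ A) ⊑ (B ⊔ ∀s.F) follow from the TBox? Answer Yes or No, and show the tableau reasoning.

Yes

1. (¬C ⊓ A) ⊑ (B ⊔ ∀s.F)  ⇔  ((¬C ⊓ A) ⊓ (¬B ⊓ ∃s.¬F)) unsat w.r.t. T
   all branches close; clash {C, ¬C} at x₀
2. Hence (¬C ⊓ A) ⊑ (B ⊔ ∀s.F): entailed.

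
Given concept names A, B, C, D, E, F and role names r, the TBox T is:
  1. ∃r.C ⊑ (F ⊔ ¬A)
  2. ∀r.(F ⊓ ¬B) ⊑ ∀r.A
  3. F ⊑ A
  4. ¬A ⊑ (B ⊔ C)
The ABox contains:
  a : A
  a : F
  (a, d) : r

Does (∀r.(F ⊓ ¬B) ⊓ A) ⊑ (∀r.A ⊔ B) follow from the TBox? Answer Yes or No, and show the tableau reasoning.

1. (∀r.(F ⊓ ¬B) ⊓ A) ⊑ (∀r.A ⊔ B)  ⇔  ((∀r.(F ⊓ ¬B) ⊓ A) ⊓ (∃r.¬A ⊓ ¬B)) unsat w.r.t. T
   all branches close; clash {A, ¬A} at x₀
2. Hence (∀r.(F ⊓ ¬B) ⊓ A) ⊑ (∀r.A ⊔ B): entailed.

Yes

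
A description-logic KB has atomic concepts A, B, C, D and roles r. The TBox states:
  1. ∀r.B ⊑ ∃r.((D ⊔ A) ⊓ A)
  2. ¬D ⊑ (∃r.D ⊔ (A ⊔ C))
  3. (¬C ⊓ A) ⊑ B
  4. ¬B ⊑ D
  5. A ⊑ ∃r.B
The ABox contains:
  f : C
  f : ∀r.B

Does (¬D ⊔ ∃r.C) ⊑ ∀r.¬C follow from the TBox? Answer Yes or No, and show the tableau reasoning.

1. (¬D ⊔ ∃r.C) ⊑ ∀r.¬C  ⇔  ((¬D ⊔ ∃r.C) ⊓ ∃r.C) unsat w.r.t. T
   open: L(x₀) ⊇ {B, D, ¬A, ∃r.C, ∃r.¬B} (+ ∃-successors)
2. Hence (¬D ⊔ ∃r.C) ⊑ ∀r.¬C: not entailed.

No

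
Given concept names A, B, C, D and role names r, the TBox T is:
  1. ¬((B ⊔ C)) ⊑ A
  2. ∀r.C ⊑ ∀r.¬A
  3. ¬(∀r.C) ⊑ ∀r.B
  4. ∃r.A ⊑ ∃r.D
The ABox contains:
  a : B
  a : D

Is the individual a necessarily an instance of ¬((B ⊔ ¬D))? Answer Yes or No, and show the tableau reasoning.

No

1. a : ¬((B ⊔ ¬D))?  L(a) = {B, D} ∪ {(B ⊔ ¬D)}
   open: L(a) ⊇ {B, D, ∀r.C, ∀r.¬A} — a ∉ ¬((B ⊔ ¬D)) possible
2. Hence a : ¬((B ⊔ ¬D)): not entailed.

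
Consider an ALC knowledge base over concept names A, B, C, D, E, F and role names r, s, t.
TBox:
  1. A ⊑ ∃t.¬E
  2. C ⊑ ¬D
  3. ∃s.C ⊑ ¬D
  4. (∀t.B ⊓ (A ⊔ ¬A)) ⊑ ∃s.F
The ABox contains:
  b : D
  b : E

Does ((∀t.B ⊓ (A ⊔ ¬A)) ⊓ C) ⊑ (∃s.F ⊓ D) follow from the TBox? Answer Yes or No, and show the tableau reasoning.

1. ((∀t.B ⊓ (A ⊔ ¬A)) ⊓ C) ⊑ (∃s.F ⊓ D)  ⇔  (((∀t.B ⊓ (A ⊔ ¬A)) ⊓ C) ⊓ (∀s.¬F ⊔ ¬D)) unsat w.r.t. T
   apply at x₀: C⊑¬D; (∀t.B ⊓ (A ⊔ ¬A))⊑∃s.F
   open: L(x₀) ⊇ {A, C, ¬D, ∀t.B, ∃s.F, …} (+ ∃-successors)
2. Hence ((∀t.B ⊓ (A ⊔ ¬A)) ⊓ C) ⊑ (∃s.F ⊓ D): not entailed.

No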